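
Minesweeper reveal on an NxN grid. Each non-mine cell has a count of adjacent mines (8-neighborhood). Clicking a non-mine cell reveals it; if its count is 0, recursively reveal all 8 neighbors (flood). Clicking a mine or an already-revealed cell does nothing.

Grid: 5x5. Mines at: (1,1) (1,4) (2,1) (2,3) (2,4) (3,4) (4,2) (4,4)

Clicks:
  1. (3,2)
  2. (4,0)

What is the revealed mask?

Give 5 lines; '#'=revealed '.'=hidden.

Answer: .....
.....
.....
###..
##...

Derivation:
Click 1 (3,2) count=3: revealed 1 new [(3,2)] -> total=1
Click 2 (4,0) count=0: revealed 4 new [(3,0) (3,1) (4,0) (4,1)] -> total=5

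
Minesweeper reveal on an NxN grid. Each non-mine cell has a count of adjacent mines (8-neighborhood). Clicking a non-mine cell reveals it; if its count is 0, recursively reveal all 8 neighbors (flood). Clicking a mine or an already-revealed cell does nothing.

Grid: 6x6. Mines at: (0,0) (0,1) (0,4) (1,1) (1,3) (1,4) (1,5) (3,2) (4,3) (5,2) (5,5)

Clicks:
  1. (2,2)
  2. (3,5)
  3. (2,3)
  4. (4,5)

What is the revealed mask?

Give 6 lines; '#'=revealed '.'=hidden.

Answer: ......
......
..####
....##
....##
......

Derivation:
Click 1 (2,2) count=3: revealed 1 new [(2,2)] -> total=1
Click 2 (3,5) count=0: revealed 6 new [(2,4) (2,5) (3,4) (3,5) (4,4) (4,5)] -> total=7
Click 3 (2,3) count=3: revealed 1 new [(2,3)] -> total=8
Click 4 (4,5) count=1: revealed 0 new [(none)] -> total=8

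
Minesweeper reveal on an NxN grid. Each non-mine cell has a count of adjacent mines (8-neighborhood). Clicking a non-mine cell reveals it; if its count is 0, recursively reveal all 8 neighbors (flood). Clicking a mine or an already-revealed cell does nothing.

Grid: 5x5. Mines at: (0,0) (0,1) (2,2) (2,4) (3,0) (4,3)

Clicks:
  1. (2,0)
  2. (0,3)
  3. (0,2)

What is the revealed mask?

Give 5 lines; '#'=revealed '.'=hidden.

Click 1 (2,0) count=1: revealed 1 new [(2,0)] -> total=1
Click 2 (0,3) count=0: revealed 6 new [(0,2) (0,3) (0,4) (1,2) (1,3) (1,4)] -> total=7
Click 3 (0,2) count=1: revealed 0 new [(none)] -> total=7

Answer: ..###
..###
#....
.....
.....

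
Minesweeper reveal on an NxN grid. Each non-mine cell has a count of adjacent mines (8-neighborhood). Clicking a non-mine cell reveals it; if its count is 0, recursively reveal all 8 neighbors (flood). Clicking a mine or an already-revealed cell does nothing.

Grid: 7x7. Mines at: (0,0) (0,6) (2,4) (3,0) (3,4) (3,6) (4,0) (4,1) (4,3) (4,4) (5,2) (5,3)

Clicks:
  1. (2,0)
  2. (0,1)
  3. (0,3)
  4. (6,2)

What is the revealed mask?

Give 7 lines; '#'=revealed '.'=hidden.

Answer: .#####.
.#####.
####...
.###...
.......
.......
..#....

Derivation:
Click 1 (2,0) count=1: revealed 1 new [(2,0)] -> total=1
Click 2 (0,1) count=1: revealed 1 new [(0,1)] -> total=2
Click 3 (0,3) count=0: revealed 15 new [(0,2) (0,3) (0,4) (0,5) (1,1) (1,2) (1,3) (1,4) (1,5) (2,1) (2,2) (2,3) (3,1) (3,2) (3,3)] -> total=17
Click 4 (6,2) count=2: revealed 1 new [(6,2)] -> total=18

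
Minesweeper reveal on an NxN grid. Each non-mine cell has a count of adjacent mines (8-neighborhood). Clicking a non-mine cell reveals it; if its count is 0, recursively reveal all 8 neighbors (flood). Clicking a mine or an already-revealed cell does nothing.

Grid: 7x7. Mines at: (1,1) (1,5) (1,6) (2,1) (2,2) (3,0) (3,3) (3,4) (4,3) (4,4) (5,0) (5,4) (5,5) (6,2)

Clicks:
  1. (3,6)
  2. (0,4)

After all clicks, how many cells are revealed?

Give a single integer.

Click 1 (3,6) count=0: revealed 6 new [(2,5) (2,6) (3,5) (3,6) (4,5) (4,6)] -> total=6
Click 2 (0,4) count=1: revealed 1 new [(0,4)] -> total=7

Answer: 7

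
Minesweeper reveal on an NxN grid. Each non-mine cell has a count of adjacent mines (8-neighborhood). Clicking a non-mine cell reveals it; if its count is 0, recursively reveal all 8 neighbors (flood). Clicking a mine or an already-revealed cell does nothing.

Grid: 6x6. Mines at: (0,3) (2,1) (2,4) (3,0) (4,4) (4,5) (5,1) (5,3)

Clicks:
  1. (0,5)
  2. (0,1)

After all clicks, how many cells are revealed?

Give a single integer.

Click 1 (0,5) count=0: revealed 4 new [(0,4) (0,5) (1,4) (1,5)] -> total=4
Click 2 (0,1) count=0: revealed 6 new [(0,0) (0,1) (0,2) (1,0) (1,1) (1,2)] -> total=10

Answer: 10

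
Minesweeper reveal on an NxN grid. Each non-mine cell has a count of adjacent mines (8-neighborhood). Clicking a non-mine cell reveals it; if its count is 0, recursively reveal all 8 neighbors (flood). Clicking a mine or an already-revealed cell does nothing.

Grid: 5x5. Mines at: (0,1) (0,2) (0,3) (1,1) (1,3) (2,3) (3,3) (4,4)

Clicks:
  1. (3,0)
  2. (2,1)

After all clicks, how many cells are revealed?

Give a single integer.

Click 1 (3,0) count=0: revealed 9 new [(2,0) (2,1) (2,2) (3,0) (3,1) (3,2) (4,0) (4,1) (4,2)] -> total=9
Click 2 (2,1) count=1: revealed 0 new [(none)] -> total=9

Answer: 9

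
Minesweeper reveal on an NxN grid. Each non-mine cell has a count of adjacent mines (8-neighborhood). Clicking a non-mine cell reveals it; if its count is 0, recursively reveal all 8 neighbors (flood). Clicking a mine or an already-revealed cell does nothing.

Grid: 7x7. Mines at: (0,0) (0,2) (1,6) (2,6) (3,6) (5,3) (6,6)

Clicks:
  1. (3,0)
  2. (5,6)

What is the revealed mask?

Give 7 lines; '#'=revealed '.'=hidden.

Click 1 (3,0) count=0: revealed 33 new [(0,3) (0,4) (0,5) (1,0) (1,1) (1,2) (1,3) (1,4) (1,5) (2,0) (2,1) (2,2) (2,3) (2,4) (2,5) (3,0) (3,1) (3,2) (3,3) (3,4) (3,5) (4,0) (4,1) (4,2) (4,3) (4,4) (4,5) (5,0) (5,1) (5,2) (6,0) (6,1) (6,2)] -> total=33
Click 2 (5,6) count=1: revealed 1 new [(5,6)] -> total=34

Answer: ...###.
######.
######.
######.
######.
###...#
###....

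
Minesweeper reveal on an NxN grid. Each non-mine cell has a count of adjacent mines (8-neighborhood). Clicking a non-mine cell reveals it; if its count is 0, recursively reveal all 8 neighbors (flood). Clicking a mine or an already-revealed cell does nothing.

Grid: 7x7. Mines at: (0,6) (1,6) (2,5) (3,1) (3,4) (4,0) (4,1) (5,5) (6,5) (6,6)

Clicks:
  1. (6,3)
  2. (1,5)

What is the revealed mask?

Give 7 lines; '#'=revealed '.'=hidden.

Answer: .......
.....#.
.......
.......
..###..
#####..
#####..

Derivation:
Click 1 (6,3) count=0: revealed 13 new [(4,2) (4,3) (4,4) (5,0) (5,1) (5,2) (5,3) (5,4) (6,0) (6,1) (6,2) (6,3) (6,4)] -> total=13
Click 2 (1,5) count=3: revealed 1 new [(1,5)] -> total=14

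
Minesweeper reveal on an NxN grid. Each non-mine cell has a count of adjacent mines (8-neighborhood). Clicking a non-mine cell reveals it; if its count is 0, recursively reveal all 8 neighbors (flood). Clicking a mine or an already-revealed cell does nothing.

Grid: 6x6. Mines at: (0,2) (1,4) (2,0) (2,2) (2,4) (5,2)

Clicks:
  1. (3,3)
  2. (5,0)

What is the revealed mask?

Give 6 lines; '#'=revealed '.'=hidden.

Answer: ......
......
......
##.#..
##....
##....

Derivation:
Click 1 (3,3) count=2: revealed 1 new [(3,3)] -> total=1
Click 2 (5,0) count=0: revealed 6 new [(3,0) (3,1) (4,0) (4,1) (5,0) (5,1)] -> total=7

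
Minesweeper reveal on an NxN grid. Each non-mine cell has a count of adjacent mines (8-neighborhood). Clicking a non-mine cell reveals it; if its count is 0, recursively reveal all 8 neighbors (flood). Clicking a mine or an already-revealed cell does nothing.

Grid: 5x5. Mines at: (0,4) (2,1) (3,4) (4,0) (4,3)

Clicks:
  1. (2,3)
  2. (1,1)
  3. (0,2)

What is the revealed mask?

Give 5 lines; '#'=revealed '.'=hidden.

Click 1 (2,3) count=1: revealed 1 new [(2,3)] -> total=1
Click 2 (1,1) count=1: revealed 1 new [(1,1)] -> total=2
Click 3 (0,2) count=0: revealed 7 new [(0,0) (0,1) (0,2) (0,3) (1,0) (1,2) (1,3)] -> total=9

Answer: ####.
####.
...#.
.....
.....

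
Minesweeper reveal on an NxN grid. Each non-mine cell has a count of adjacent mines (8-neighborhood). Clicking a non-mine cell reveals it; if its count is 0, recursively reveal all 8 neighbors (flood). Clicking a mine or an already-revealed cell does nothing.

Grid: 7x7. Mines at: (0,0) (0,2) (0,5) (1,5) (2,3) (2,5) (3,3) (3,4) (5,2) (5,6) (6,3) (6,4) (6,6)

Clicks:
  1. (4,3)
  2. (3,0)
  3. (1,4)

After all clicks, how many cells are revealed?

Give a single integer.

Click 1 (4,3) count=3: revealed 1 new [(4,3)] -> total=1
Click 2 (3,0) count=0: revealed 16 new [(1,0) (1,1) (1,2) (2,0) (2,1) (2,2) (3,0) (3,1) (3,2) (4,0) (4,1) (4,2) (5,0) (5,1) (6,0) (6,1)] -> total=17
Click 3 (1,4) count=4: revealed 1 new [(1,4)] -> total=18

Answer: 18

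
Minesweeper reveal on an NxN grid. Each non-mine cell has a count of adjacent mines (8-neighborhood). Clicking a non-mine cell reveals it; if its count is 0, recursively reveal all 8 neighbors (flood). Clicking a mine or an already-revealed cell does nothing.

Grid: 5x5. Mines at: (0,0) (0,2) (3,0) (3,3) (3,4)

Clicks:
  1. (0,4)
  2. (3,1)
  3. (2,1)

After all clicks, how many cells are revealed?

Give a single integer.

Click 1 (0,4) count=0: revealed 6 new [(0,3) (0,4) (1,3) (1,4) (2,3) (2,4)] -> total=6
Click 2 (3,1) count=1: revealed 1 new [(3,1)] -> total=7
Click 3 (2,1) count=1: revealed 1 new [(2,1)] -> total=8

Answer: 8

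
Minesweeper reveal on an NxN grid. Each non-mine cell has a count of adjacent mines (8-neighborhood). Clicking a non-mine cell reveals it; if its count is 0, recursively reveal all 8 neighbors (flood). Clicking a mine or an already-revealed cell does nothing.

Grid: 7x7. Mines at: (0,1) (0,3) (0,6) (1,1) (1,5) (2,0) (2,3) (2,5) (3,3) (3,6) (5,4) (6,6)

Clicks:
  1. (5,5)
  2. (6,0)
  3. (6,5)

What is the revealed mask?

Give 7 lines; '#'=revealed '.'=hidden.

Answer: .......
.......
.......
###....
####...
####.#.
####.#.

Derivation:
Click 1 (5,5) count=2: revealed 1 new [(5,5)] -> total=1
Click 2 (6,0) count=0: revealed 15 new [(3,0) (3,1) (3,2) (4,0) (4,1) (4,2) (4,3) (5,0) (5,1) (5,2) (5,3) (6,0) (6,1) (6,2) (6,3)] -> total=16
Click 3 (6,5) count=2: revealed 1 new [(6,5)] -> total=17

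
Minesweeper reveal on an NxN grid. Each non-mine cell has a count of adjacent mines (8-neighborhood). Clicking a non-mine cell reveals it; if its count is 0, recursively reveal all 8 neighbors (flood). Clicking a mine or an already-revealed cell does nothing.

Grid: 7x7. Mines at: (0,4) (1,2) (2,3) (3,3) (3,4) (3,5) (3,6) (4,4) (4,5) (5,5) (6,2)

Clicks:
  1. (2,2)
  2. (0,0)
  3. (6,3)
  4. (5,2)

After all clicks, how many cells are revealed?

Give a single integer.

Answer: 19

Derivation:
Click 1 (2,2) count=3: revealed 1 new [(2,2)] -> total=1
Click 2 (0,0) count=0: revealed 17 new [(0,0) (0,1) (1,0) (1,1) (2,0) (2,1) (3,0) (3,1) (3,2) (4,0) (4,1) (4,2) (5,0) (5,1) (5,2) (6,0) (6,1)] -> total=18
Click 3 (6,3) count=1: revealed 1 new [(6,3)] -> total=19
Click 4 (5,2) count=1: revealed 0 new [(none)] -> total=19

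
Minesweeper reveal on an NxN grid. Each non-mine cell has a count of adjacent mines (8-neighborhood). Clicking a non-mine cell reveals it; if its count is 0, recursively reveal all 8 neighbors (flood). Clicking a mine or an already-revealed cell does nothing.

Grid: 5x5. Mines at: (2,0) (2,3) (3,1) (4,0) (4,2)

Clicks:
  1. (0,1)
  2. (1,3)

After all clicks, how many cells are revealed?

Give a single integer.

Answer: 10

Derivation:
Click 1 (0,1) count=0: revealed 10 new [(0,0) (0,1) (0,2) (0,3) (0,4) (1,0) (1,1) (1,2) (1,3) (1,4)] -> total=10
Click 2 (1,3) count=1: revealed 0 new [(none)] -> total=10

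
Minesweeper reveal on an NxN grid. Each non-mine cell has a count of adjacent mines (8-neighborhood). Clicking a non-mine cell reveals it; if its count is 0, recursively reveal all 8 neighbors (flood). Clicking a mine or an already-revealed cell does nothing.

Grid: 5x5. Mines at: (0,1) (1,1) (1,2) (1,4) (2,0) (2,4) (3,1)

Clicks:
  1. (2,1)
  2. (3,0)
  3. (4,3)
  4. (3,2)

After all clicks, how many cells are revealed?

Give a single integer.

Click 1 (2,1) count=4: revealed 1 new [(2,1)] -> total=1
Click 2 (3,0) count=2: revealed 1 new [(3,0)] -> total=2
Click 3 (4,3) count=0: revealed 6 new [(3,2) (3,3) (3,4) (4,2) (4,3) (4,4)] -> total=8
Click 4 (3,2) count=1: revealed 0 new [(none)] -> total=8

Answer: 8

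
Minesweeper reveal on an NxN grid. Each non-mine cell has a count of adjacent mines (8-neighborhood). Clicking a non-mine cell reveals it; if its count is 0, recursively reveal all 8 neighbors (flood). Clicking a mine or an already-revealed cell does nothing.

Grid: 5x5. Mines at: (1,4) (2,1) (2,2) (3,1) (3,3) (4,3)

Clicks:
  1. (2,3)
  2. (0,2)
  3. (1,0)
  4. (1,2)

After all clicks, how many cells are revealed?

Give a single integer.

Click 1 (2,3) count=3: revealed 1 new [(2,3)] -> total=1
Click 2 (0,2) count=0: revealed 8 new [(0,0) (0,1) (0,2) (0,3) (1,0) (1,1) (1,2) (1,3)] -> total=9
Click 3 (1,0) count=1: revealed 0 new [(none)] -> total=9
Click 4 (1,2) count=2: revealed 0 new [(none)] -> total=9

Answer: 9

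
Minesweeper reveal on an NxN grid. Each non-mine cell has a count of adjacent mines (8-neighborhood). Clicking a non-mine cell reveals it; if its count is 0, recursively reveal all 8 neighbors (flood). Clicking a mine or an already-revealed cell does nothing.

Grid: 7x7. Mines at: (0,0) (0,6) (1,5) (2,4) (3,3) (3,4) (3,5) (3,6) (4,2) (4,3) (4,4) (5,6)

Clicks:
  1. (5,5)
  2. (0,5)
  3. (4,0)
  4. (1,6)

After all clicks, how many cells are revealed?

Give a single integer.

Click 1 (5,5) count=2: revealed 1 new [(5,5)] -> total=1
Click 2 (0,5) count=2: revealed 1 new [(0,5)] -> total=2
Click 3 (4,0) count=0: revealed 29 new [(0,1) (0,2) (0,3) (0,4) (1,0) (1,1) (1,2) (1,3) (1,4) (2,0) (2,1) (2,2) (2,3) (3,0) (3,1) (3,2) (4,0) (4,1) (5,0) (5,1) (5,2) (5,3) (5,4) (6,0) (6,1) (6,2) (6,3) (6,4) (6,5)] -> total=31
Click 4 (1,6) count=2: revealed 1 new [(1,6)] -> total=32

Answer: 32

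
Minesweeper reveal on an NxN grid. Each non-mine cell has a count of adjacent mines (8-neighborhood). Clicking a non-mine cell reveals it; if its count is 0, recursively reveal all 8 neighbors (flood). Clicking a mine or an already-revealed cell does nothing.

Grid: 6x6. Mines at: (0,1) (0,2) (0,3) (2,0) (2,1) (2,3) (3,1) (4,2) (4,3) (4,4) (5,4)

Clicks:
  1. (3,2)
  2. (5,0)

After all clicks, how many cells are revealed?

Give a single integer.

Click 1 (3,2) count=5: revealed 1 new [(3,2)] -> total=1
Click 2 (5,0) count=0: revealed 4 new [(4,0) (4,1) (5,0) (5,1)] -> total=5

Answer: 5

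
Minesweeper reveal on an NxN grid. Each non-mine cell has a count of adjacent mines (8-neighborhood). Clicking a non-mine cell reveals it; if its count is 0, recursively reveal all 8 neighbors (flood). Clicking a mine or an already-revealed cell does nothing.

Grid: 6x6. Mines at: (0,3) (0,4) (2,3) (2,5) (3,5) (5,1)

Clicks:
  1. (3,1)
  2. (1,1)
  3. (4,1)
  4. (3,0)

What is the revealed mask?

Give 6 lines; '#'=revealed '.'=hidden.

Click 1 (3,1) count=0: revealed 15 new [(0,0) (0,1) (0,2) (1,0) (1,1) (1,2) (2,0) (2,1) (2,2) (3,0) (3,1) (3,2) (4,0) (4,1) (4,2)] -> total=15
Click 2 (1,1) count=0: revealed 0 new [(none)] -> total=15
Click 3 (4,1) count=1: revealed 0 new [(none)] -> total=15
Click 4 (3,0) count=0: revealed 0 new [(none)] -> total=15

Answer: ###...
###...
###...
###...
###...
......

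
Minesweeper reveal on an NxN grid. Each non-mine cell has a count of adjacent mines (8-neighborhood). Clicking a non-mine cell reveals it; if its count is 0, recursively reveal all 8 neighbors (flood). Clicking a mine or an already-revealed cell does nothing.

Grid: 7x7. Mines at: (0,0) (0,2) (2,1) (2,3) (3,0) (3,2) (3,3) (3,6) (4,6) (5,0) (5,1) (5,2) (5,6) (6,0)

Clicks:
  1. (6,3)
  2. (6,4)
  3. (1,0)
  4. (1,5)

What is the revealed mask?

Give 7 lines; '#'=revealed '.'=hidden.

Click 1 (6,3) count=1: revealed 1 new [(6,3)] -> total=1
Click 2 (6,4) count=0: revealed 8 new [(4,3) (4,4) (4,5) (5,3) (5,4) (5,5) (6,4) (6,5)] -> total=9
Click 3 (1,0) count=2: revealed 1 new [(1,0)] -> total=10
Click 4 (1,5) count=0: revealed 11 new [(0,3) (0,4) (0,5) (0,6) (1,3) (1,4) (1,5) (1,6) (2,4) (2,5) (2,6)] -> total=21

Answer: ...####
#..####
....###
.......
...###.
...###.
...###.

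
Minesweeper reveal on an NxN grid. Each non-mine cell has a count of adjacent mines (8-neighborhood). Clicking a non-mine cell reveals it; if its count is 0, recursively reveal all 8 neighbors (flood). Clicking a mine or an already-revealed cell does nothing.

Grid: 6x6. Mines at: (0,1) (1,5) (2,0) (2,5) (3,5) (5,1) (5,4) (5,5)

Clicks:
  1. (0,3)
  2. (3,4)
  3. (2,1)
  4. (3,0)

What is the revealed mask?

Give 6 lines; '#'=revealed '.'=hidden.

Click 1 (0,3) count=0: revealed 19 new [(0,2) (0,3) (0,4) (1,1) (1,2) (1,3) (1,4) (2,1) (2,2) (2,3) (2,4) (3,1) (3,2) (3,3) (3,4) (4,1) (4,2) (4,3) (4,4)] -> total=19
Click 2 (3,4) count=2: revealed 0 new [(none)] -> total=19
Click 3 (2,1) count=1: revealed 0 new [(none)] -> total=19
Click 4 (3,0) count=1: revealed 1 new [(3,0)] -> total=20

Answer: ..###.
.####.
.####.
#####.
.####.
......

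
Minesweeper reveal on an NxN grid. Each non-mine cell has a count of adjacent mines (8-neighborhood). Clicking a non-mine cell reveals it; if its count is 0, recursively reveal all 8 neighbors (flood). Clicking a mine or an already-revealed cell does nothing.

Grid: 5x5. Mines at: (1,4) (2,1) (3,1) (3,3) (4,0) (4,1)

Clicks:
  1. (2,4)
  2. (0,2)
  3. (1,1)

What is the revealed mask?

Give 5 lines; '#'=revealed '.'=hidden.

Answer: ####.
####.
....#
.....
.....

Derivation:
Click 1 (2,4) count=2: revealed 1 new [(2,4)] -> total=1
Click 2 (0,2) count=0: revealed 8 new [(0,0) (0,1) (0,2) (0,3) (1,0) (1,1) (1,2) (1,3)] -> total=9
Click 3 (1,1) count=1: revealed 0 new [(none)] -> total=9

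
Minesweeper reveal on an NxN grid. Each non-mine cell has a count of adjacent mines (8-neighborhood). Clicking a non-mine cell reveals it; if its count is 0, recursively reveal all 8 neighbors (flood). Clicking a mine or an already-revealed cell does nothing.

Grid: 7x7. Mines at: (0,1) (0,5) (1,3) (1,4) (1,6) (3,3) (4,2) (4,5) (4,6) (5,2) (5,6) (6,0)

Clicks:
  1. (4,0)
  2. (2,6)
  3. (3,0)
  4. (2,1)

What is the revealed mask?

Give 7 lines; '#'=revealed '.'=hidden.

Answer: .......
###....
###...#
###....
##.....
##.....
.......

Derivation:
Click 1 (4,0) count=0: revealed 13 new [(1,0) (1,1) (1,2) (2,0) (2,1) (2,2) (3,0) (3,1) (3,2) (4,0) (4,1) (5,0) (5,1)] -> total=13
Click 2 (2,6) count=1: revealed 1 new [(2,6)] -> total=14
Click 3 (3,0) count=0: revealed 0 new [(none)] -> total=14
Click 4 (2,1) count=0: revealed 0 new [(none)] -> total=14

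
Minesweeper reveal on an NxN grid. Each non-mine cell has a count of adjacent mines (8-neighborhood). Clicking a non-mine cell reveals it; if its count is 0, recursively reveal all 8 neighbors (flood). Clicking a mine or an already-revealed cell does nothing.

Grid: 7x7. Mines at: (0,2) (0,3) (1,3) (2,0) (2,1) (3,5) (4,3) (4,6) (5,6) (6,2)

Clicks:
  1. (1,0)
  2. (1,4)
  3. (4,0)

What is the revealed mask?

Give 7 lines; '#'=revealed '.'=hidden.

Click 1 (1,0) count=2: revealed 1 new [(1,0)] -> total=1
Click 2 (1,4) count=2: revealed 1 new [(1,4)] -> total=2
Click 3 (4,0) count=0: revealed 11 new [(3,0) (3,1) (3,2) (4,0) (4,1) (4,2) (5,0) (5,1) (5,2) (6,0) (6,1)] -> total=13

Answer: .......
#...#..
.......
###....
###....
###....
##.....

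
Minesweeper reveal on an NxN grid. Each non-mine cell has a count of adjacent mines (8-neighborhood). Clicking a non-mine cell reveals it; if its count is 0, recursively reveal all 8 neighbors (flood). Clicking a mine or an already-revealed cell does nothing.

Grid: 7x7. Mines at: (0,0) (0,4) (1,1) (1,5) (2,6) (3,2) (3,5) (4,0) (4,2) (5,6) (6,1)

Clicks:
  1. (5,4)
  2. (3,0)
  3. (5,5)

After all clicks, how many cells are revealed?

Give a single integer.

Click 1 (5,4) count=0: revealed 11 new [(4,3) (4,4) (4,5) (5,2) (5,3) (5,4) (5,5) (6,2) (6,3) (6,4) (6,5)] -> total=11
Click 2 (3,0) count=1: revealed 1 new [(3,0)] -> total=12
Click 3 (5,5) count=1: revealed 0 new [(none)] -> total=12

Answer: 12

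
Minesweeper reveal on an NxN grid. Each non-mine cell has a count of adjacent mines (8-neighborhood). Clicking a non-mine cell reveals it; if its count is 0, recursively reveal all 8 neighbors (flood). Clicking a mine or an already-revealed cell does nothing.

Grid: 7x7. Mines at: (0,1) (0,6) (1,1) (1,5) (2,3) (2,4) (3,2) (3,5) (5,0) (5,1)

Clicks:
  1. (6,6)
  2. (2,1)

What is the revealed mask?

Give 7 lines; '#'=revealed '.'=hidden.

Answer: .......
.......
.#.....
.......
..#####
..#####
..#####

Derivation:
Click 1 (6,6) count=0: revealed 15 new [(4,2) (4,3) (4,4) (4,5) (4,6) (5,2) (5,3) (5,4) (5,5) (5,6) (6,2) (6,3) (6,4) (6,5) (6,6)] -> total=15
Click 2 (2,1) count=2: revealed 1 new [(2,1)] -> total=16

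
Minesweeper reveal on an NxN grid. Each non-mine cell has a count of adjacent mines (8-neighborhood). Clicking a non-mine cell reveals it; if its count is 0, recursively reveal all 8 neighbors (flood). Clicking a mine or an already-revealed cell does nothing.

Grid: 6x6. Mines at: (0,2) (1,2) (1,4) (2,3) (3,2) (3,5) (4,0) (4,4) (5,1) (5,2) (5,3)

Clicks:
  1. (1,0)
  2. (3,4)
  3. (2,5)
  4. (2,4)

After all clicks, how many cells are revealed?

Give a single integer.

Click 1 (1,0) count=0: revealed 8 new [(0,0) (0,1) (1,0) (1,1) (2,0) (2,1) (3,0) (3,1)] -> total=8
Click 2 (3,4) count=3: revealed 1 new [(3,4)] -> total=9
Click 3 (2,5) count=2: revealed 1 new [(2,5)] -> total=10
Click 4 (2,4) count=3: revealed 1 new [(2,4)] -> total=11

Answer: 11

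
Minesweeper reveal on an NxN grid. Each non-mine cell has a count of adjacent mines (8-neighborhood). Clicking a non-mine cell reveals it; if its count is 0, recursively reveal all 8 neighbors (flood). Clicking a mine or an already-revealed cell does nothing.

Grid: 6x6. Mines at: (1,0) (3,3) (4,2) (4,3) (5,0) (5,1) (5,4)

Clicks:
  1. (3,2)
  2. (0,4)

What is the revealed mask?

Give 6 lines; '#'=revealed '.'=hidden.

Click 1 (3,2) count=3: revealed 1 new [(3,2)] -> total=1
Click 2 (0,4) count=0: revealed 19 new [(0,1) (0,2) (0,3) (0,4) (0,5) (1,1) (1,2) (1,3) (1,4) (1,5) (2,1) (2,2) (2,3) (2,4) (2,5) (3,4) (3,5) (4,4) (4,5)] -> total=20

Answer: .#####
.#####
.#####
..#.##
....##
......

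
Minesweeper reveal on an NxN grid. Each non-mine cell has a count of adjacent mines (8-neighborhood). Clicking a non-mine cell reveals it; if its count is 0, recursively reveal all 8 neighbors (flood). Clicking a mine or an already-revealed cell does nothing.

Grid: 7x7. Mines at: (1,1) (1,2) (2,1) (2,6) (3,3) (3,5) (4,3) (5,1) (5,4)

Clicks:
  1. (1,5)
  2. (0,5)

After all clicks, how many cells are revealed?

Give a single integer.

Answer: 11

Derivation:
Click 1 (1,5) count=1: revealed 1 new [(1,5)] -> total=1
Click 2 (0,5) count=0: revealed 10 new [(0,3) (0,4) (0,5) (0,6) (1,3) (1,4) (1,6) (2,3) (2,4) (2,5)] -> total=11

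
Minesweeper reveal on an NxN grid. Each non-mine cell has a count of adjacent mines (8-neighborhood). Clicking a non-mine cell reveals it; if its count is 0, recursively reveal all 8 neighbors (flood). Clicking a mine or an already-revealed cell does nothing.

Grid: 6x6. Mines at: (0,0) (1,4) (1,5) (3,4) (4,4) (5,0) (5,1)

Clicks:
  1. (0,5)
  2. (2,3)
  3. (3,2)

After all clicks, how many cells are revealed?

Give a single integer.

Answer: 20

Derivation:
Click 1 (0,5) count=2: revealed 1 new [(0,5)] -> total=1
Click 2 (2,3) count=2: revealed 1 new [(2,3)] -> total=2
Click 3 (3,2) count=0: revealed 18 new [(0,1) (0,2) (0,3) (1,0) (1,1) (1,2) (1,3) (2,0) (2,1) (2,2) (3,0) (3,1) (3,2) (3,3) (4,0) (4,1) (4,2) (4,3)] -> total=20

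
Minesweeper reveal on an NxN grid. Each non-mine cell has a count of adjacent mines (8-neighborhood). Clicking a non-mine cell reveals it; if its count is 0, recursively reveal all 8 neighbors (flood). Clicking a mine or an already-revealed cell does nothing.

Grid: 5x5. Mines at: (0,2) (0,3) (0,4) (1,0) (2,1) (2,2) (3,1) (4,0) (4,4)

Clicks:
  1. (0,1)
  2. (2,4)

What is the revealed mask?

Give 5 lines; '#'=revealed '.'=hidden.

Answer: .#...
...##
...##
...##
.....

Derivation:
Click 1 (0,1) count=2: revealed 1 new [(0,1)] -> total=1
Click 2 (2,4) count=0: revealed 6 new [(1,3) (1,4) (2,3) (2,4) (3,3) (3,4)] -> total=7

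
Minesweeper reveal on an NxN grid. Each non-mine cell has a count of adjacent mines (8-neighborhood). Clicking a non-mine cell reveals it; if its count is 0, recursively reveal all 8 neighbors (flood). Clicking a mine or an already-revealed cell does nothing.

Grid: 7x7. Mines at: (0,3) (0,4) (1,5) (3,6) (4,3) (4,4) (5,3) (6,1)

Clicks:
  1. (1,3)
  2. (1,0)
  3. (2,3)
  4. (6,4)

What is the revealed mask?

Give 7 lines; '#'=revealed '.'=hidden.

Answer: ###....
#####..
#####..
#####..
###....
###....
....#..

Derivation:
Click 1 (1,3) count=2: revealed 1 new [(1,3)] -> total=1
Click 2 (1,0) count=0: revealed 23 new [(0,0) (0,1) (0,2) (1,0) (1,1) (1,2) (1,4) (2,0) (2,1) (2,2) (2,3) (2,4) (3,0) (3,1) (3,2) (3,3) (3,4) (4,0) (4,1) (4,2) (5,0) (5,1) (5,2)] -> total=24
Click 3 (2,3) count=0: revealed 0 new [(none)] -> total=24
Click 4 (6,4) count=1: revealed 1 new [(6,4)] -> total=25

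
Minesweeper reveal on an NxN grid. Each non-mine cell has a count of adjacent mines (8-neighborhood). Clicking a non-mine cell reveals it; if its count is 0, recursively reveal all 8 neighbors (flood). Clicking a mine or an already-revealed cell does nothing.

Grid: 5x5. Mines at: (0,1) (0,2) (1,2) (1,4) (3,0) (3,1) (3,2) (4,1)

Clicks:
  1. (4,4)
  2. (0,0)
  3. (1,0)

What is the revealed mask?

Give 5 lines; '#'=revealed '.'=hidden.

Answer: #....
#....
...##
...##
...##

Derivation:
Click 1 (4,4) count=0: revealed 6 new [(2,3) (2,4) (3,3) (3,4) (4,3) (4,4)] -> total=6
Click 2 (0,0) count=1: revealed 1 new [(0,0)] -> total=7
Click 3 (1,0) count=1: revealed 1 new [(1,0)] -> total=8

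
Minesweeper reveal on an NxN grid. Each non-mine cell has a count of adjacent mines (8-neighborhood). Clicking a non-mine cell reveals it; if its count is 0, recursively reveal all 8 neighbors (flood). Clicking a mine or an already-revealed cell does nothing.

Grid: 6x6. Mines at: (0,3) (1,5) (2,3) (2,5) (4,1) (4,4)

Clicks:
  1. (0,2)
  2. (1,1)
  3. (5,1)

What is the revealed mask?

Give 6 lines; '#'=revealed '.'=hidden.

Click 1 (0,2) count=1: revealed 1 new [(0,2)] -> total=1
Click 2 (1,1) count=0: revealed 11 new [(0,0) (0,1) (1,0) (1,1) (1,2) (2,0) (2,1) (2,2) (3,0) (3,1) (3,2)] -> total=12
Click 3 (5,1) count=1: revealed 1 new [(5,1)] -> total=13

Answer: ###...
###...
###...
###...
......
.#....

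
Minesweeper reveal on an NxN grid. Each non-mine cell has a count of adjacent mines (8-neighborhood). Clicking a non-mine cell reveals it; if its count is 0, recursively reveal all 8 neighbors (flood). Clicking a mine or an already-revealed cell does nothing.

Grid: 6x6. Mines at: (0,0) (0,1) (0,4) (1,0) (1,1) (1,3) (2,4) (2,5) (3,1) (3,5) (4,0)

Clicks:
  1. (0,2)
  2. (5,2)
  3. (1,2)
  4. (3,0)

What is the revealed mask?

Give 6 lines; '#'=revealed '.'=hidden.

Answer: ..#...
..#...
......
#.###.
.#####
.#####

Derivation:
Click 1 (0,2) count=3: revealed 1 new [(0,2)] -> total=1
Click 2 (5,2) count=0: revealed 13 new [(3,2) (3,3) (3,4) (4,1) (4,2) (4,3) (4,4) (4,5) (5,1) (5,2) (5,3) (5,4) (5,5)] -> total=14
Click 3 (1,2) count=3: revealed 1 new [(1,2)] -> total=15
Click 4 (3,0) count=2: revealed 1 new [(3,0)] -> total=16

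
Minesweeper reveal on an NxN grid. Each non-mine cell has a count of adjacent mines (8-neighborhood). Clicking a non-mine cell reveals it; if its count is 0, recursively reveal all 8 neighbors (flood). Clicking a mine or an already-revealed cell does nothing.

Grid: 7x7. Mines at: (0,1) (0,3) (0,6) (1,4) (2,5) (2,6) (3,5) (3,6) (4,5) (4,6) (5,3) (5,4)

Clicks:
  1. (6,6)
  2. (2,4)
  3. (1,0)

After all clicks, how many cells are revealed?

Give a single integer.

Answer: 6

Derivation:
Click 1 (6,6) count=0: revealed 4 new [(5,5) (5,6) (6,5) (6,6)] -> total=4
Click 2 (2,4) count=3: revealed 1 new [(2,4)] -> total=5
Click 3 (1,0) count=1: revealed 1 new [(1,0)] -> total=6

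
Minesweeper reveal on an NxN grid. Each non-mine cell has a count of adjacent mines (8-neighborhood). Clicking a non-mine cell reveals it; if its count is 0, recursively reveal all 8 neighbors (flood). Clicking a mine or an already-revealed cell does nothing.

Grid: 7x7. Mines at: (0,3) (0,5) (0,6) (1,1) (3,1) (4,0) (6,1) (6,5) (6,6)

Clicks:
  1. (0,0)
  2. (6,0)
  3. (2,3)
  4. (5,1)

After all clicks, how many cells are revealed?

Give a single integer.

Click 1 (0,0) count=1: revealed 1 new [(0,0)] -> total=1
Click 2 (6,0) count=1: revealed 1 new [(6,0)] -> total=2
Click 3 (2,3) count=0: revealed 28 new [(1,2) (1,3) (1,4) (1,5) (1,6) (2,2) (2,3) (2,4) (2,5) (2,6) (3,2) (3,3) (3,4) (3,5) (3,6) (4,2) (4,3) (4,4) (4,5) (4,6) (5,2) (5,3) (5,4) (5,5) (5,6) (6,2) (6,3) (6,4)] -> total=30
Click 4 (5,1) count=2: revealed 1 new [(5,1)] -> total=31

Answer: 31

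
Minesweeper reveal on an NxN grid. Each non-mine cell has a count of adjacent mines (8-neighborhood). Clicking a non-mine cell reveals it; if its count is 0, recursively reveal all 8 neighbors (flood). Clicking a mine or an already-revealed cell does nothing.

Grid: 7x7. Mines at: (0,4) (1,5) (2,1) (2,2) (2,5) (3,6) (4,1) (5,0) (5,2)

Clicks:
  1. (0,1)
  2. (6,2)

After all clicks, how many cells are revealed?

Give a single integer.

Click 1 (0,1) count=0: revealed 8 new [(0,0) (0,1) (0,2) (0,3) (1,0) (1,1) (1,2) (1,3)] -> total=8
Click 2 (6,2) count=1: revealed 1 new [(6,2)] -> total=9

Answer: 9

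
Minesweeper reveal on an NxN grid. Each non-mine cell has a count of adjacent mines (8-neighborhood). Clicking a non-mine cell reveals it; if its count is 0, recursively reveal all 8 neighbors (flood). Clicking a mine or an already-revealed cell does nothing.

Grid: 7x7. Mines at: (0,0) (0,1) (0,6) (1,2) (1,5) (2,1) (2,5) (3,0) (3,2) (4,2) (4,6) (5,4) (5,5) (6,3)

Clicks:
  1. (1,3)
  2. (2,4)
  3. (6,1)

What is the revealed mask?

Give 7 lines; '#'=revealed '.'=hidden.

Click 1 (1,3) count=1: revealed 1 new [(1,3)] -> total=1
Click 2 (2,4) count=2: revealed 1 new [(2,4)] -> total=2
Click 3 (6,1) count=0: revealed 8 new [(4,0) (4,1) (5,0) (5,1) (5,2) (6,0) (6,1) (6,2)] -> total=10

Answer: .......
...#...
....#..
.......
##.....
###....
###....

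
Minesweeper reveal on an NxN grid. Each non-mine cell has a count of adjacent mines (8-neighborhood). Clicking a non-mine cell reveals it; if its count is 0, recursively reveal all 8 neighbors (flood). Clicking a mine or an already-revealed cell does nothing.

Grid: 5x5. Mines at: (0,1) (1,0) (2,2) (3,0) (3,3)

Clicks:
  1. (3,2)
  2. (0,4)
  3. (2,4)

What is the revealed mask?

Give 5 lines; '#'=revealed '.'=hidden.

Answer: ..###
..###
...##
..#..
.....

Derivation:
Click 1 (3,2) count=2: revealed 1 new [(3,2)] -> total=1
Click 2 (0,4) count=0: revealed 8 new [(0,2) (0,3) (0,4) (1,2) (1,3) (1,4) (2,3) (2,4)] -> total=9
Click 3 (2,4) count=1: revealed 0 new [(none)] -> total=9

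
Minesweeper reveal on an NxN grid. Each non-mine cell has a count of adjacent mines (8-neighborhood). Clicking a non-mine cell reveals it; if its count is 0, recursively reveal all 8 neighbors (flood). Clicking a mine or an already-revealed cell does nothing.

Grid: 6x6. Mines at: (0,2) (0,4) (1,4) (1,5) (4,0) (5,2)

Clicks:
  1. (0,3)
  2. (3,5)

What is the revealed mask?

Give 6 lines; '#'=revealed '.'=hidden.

Click 1 (0,3) count=3: revealed 1 new [(0,3)] -> total=1
Click 2 (3,5) count=0: revealed 26 new [(0,0) (0,1) (1,0) (1,1) (1,2) (1,3) (2,0) (2,1) (2,2) (2,3) (2,4) (2,5) (3,0) (3,1) (3,2) (3,3) (3,4) (3,5) (4,1) (4,2) (4,3) (4,4) (4,5) (5,3) (5,4) (5,5)] -> total=27

Answer: ##.#..
####..
######
######
.#####
...###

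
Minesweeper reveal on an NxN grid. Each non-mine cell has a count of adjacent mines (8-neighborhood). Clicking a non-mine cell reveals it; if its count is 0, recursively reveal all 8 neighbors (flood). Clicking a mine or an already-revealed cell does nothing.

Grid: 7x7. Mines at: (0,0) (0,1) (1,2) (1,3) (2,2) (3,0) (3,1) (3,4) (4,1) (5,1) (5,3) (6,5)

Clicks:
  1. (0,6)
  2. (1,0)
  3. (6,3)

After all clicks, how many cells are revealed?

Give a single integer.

Answer: 17

Derivation:
Click 1 (0,6) count=0: revealed 15 new [(0,4) (0,5) (0,6) (1,4) (1,5) (1,6) (2,4) (2,5) (2,6) (3,5) (3,6) (4,5) (4,6) (5,5) (5,6)] -> total=15
Click 2 (1,0) count=2: revealed 1 new [(1,0)] -> total=16
Click 3 (6,3) count=1: revealed 1 new [(6,3)] -> total=17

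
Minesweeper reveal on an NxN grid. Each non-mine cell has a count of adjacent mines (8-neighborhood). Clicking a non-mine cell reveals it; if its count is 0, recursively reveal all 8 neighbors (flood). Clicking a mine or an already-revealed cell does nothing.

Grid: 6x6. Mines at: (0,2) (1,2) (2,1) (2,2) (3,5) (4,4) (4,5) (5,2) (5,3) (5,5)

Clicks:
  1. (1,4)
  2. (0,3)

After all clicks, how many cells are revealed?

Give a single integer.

Click 1 (1,4) count=0: revealed 9 new [(0,3) (0,4) (0,5) (1,3) (1,4) (1,5) (2,3) (2,4) (2,5)] -> total=9
Click 2 (0,3) count=2: revealed 0 new [(none)] -> total=9

Answer: 9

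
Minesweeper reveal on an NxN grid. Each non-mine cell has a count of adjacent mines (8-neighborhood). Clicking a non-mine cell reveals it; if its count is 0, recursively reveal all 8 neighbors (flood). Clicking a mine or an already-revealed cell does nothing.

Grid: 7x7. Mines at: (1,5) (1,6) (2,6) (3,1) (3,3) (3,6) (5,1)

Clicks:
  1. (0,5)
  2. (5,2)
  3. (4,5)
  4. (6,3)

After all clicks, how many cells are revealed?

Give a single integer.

Click 1 (0,5) count=2: revealed 1 new [(0,5)] -> total=1
Click 2 (5,2) count=1: revealed 1 new [(5,2)] -> total=2
Click 3 (4,5) count=1: revealed 1 new [(4,5)] -> total=3
Click 4 (6,3) count=0: revealed 13 new [(4,2) (4,3) (4,4) (4,6) (5,3) (5,4) (5,5) (5,6) (6,2) (6,3) (6,4) (6,5) (6,6)] -> total=16

Answer: 16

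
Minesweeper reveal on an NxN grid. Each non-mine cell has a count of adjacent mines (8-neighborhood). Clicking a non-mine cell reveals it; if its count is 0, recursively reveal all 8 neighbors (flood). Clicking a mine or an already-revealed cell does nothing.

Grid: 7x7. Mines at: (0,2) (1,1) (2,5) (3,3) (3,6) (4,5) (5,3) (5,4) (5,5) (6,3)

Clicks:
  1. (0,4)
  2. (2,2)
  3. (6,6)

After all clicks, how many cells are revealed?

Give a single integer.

Answer: 10

Derivation:
Click 1 (0,4) count=0: revealed 8 new [(0,3) (0,4) (0,5) (0,6) (1,3) (1,4) (1,5) (1,6)] -> total=8
Click 2 (2,2) count=2: revealed 1 new [(2,2)] -> total=9
Click 3 (6,6) count=1: revealed 1 new [(6,6)] -> total=10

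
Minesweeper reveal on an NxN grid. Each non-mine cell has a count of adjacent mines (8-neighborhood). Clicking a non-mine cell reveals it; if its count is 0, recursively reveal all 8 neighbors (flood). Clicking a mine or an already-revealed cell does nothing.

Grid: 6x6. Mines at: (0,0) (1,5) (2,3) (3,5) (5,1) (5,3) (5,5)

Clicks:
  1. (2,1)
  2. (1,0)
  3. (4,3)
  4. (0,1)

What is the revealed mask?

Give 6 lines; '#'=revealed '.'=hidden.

Answer: .#....
###...
###...
###...
####..
......

Derivation:
Click 1 (2,1) count=0: revealed 12 new [(1,0) (1,1) (1,2) (2,0) (2,1) (2,2) (3,0) (3,1) (3,2) (4,0) (4,1) (4,2)] -> total=12
Click 2 (1,0) count=1: revealed 0 new [(none)] -> total=12
Click 3 (4,3) count=1: revealed 1 new [(4,3)] -> total=13
Click 4 (0,1) count=1: revealed 1 new [(0,1)] -> total=14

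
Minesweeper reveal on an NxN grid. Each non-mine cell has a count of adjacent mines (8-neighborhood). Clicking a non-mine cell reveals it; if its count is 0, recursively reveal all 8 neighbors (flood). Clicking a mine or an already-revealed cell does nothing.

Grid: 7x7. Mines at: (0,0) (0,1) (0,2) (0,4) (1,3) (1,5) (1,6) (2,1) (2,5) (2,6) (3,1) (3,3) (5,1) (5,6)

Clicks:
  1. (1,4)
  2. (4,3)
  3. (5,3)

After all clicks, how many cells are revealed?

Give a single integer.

Click 1 (1,4) count=4: revealed 1 new [(1,4)] -> total=1
Click 2 (4,3) count=1: revealed 1 new [(4,3)] -> total=2
Click 3 (5,3) count=0: revealed 11 new [(4,2) (4,4) (4,5) (5,2) (5,3) (5,4) (5,5) (6,2) (6,3) (6,4) (6,5)] -> total=13

Answer: 13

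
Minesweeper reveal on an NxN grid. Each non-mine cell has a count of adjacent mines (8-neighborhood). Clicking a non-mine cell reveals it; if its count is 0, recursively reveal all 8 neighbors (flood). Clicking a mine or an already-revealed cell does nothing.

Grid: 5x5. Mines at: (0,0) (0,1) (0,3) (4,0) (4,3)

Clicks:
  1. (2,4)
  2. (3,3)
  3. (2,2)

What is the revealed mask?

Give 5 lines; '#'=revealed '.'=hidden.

Answer: .....
#####
#####
#####
.....

Derivation:
Click 1 (2,4) count=0: revealed 15 new [(1,0) (1,1) (1,2) (1,3) (1,4) (2,0) (2,1) (2,2) (2,3) (2,4) (3,0) (3,1) (3,2) (3,3) (3,4)] -> total=15
Click 2 (3,3) count=1: revealed 0 new [(none)] -> total=15
Click 3 (2,2) count=0: revealed 0 new [(none)] -> total=15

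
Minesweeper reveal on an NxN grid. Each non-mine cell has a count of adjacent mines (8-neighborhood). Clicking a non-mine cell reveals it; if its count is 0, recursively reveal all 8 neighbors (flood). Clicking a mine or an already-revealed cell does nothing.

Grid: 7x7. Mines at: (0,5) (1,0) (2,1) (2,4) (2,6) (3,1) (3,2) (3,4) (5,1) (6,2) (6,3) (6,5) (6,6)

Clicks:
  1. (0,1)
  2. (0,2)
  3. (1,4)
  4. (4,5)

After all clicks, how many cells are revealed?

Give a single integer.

Answer: 9

Derivation:
Click 1 (0,1) count=1: revealed 1 new [(0,1)] -> total=1
Click 2 (0,2) count=0: revealed 7 new [(0,2) (0,3) (0,4) (1,1) (1,2) (1,3) (1,4)] -> total=8
Click 3 (1,4) count=2: revealed 0 new [(none)] -> total=8
Click 4 (4,5) count=1: revealed 1 new [(4,5)] -> total=9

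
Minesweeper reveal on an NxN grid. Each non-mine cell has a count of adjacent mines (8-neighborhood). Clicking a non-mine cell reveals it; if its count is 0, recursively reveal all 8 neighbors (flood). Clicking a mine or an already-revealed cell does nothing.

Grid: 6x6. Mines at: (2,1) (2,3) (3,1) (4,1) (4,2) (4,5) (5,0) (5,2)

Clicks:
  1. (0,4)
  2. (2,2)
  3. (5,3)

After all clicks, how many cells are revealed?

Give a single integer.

Click 1 (0,4) count=0: revealed 16 new [(0,0) (0,1) (0,2) (0,3) (0,4) (0,5) (1,0) (1,1) (1,2) (1,3) (1,4) (1,5) (2,4) (2,5) (3,4) (3,5)] -> total=16
Click 2 (2,2) count=3: revealed 1 new [(2,2)] -> total=17
Click 3 (5,3) count=2: revealed 1 new [(5,3)] -> total=18

Answer: 18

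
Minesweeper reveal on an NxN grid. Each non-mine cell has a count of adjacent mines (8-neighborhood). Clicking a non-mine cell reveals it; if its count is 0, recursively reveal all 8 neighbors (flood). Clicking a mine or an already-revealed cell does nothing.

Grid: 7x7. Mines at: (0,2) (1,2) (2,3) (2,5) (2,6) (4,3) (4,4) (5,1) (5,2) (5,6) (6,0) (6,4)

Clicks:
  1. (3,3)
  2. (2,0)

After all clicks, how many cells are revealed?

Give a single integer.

Click 1 (3,3) count=3: revealed 1 new [(3,3)] -> total=1
Click 2 (2,0) count=0: revealed 13 new [(0,0) (0,1) (1,0) (1,1) (2,0) (2,1) (2,2) (3,0) (3,1) (3,2) (4,0) (4,1) (4,2)] -> total=14

Answer: 14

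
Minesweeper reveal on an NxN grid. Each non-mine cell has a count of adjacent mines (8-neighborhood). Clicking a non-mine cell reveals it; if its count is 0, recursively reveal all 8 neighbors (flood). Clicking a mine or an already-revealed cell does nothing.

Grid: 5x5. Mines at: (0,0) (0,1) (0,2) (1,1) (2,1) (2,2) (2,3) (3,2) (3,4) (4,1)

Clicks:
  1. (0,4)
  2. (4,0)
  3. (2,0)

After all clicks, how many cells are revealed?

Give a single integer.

Click 1 (0,4) count=0: revealed 4 new [(0,3) (0,4) (1,3) (1,4)] -> total=4
Click 2 (4,0) count=1: revealed 1 new [(4,0)] -> total=5
Click 3 (2,0) count=2: revealed 1 new [(2,0)] -> total=6

Answer: 6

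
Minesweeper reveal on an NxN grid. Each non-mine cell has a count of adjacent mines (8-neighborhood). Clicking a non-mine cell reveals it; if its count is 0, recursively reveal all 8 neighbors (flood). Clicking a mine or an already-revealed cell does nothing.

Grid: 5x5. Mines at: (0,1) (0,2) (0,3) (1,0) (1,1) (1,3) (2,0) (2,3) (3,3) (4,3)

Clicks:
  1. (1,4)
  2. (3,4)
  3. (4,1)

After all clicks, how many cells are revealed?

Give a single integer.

Click 1 (1,4) count=3: revealed 1 new [(1,4)] -> total=1
Click 2 (3,4) count=3: revealed 1 new [(3,4)] -> total=2
Click 3 (4,1) count=0: revealed 6 new [(3,0) (3,1) (3,2) (4,0) (4,1) (4,2)] -> total=8

Answer: 8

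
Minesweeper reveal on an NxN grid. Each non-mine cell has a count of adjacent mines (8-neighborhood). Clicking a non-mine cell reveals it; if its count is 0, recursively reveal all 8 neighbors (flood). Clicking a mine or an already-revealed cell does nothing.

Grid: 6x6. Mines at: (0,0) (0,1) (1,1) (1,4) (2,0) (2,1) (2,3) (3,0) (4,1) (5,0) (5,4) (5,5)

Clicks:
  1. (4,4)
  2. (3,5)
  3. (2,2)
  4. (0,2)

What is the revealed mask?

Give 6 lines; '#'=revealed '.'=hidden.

Click 1 (4,4) count=2: revealed 1 new [(4,4)] -> total=1
Click 2 (3,5) count=0: revealed 5 new [(2,4) (2,5) (3,4) (3,5) (4,5)] -> total=6
Click 3 (2,2) count=3: revealed 1 new [(2,2)] -> total=7
Click 4 (0,2) count=2: revealed 1 new [(0,2)] -> total=8

Answer: ..#...
......
..#.##
....##
....##
......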